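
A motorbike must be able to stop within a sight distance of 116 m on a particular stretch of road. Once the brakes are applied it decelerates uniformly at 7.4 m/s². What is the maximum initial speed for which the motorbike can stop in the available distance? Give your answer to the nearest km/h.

v²/(2a) = d ⇒ v = √(2 × 7.400 × 116) = √1716.80 = 41.4343 m/s.
41.4343 m/s × 3.6 = 149.163 km/h.

Maximum speed ≈ 149 km/h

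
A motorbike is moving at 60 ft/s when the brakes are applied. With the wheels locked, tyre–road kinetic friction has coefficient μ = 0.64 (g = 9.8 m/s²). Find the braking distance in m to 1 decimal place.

Braking distance ≈ 26.7 m

60 ft/s × 0.3048 = 18.2880 m/s.
a = μg = 0.64 × 9.8 = 6.272 m/s².
Braking distance = v²/(2a) = 18.2880² / (2 × 6.272) = 334.451 / 12.544 = 26.662 m.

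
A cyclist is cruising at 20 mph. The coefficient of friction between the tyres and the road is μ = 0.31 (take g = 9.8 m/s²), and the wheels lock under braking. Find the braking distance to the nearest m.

20 mph × 0.44704 = 8.9408 m/s.
a = μg = 0.31 × 9.8 = 3.038 m/s².
Braking distance = v²/(2a) = 8.9408² / (2 × 3.038) = 79.938 / 6.076 = 13.156 m.

Braking distance ≈ 13 m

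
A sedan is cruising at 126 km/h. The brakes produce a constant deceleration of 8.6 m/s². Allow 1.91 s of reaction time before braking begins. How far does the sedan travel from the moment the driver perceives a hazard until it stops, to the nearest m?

Total stopping distance ≈ 138 m

126 km/h ÷ 3.6 = 35.0000 m/s.
Reaction distance = v·t_r = 35.0000 × 1.91 = 66.850 m.
Braking distance = v²/(2a) = 35.0000² / (2 × 8.600) = 1225.000 / 17.200 = 71.221 m.
Total = 66.850 + 71.221 = 138.071 m.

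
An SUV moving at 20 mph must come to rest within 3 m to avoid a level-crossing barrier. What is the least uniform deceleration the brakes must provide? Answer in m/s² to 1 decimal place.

20 mph × 0.44704 = 8.9408 m/s.
v² = 2a·d ⇒ a = v²/(2d) = 8.9408² / (2 × 3.000) = 79.938 / 6.000 = 13.3230 m/s².

Required deceleration ≈ 13.3 m/s²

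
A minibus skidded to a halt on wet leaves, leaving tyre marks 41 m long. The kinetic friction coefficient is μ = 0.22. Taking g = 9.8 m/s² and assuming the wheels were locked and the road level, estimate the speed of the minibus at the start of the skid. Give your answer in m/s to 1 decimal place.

Deceleration a = μg = 0.22 × 9.8 = 2.156 m/s².
v = √(2a·d) = √(2 × 2.156 × 41) = √176.792 = 13.2963 m/s.

Initial speed ≈ 13.3 m/s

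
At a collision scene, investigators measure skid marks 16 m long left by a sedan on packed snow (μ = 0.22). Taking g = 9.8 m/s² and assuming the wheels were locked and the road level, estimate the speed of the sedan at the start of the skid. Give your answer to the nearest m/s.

Initial speed ≈ 8 m/s

Deceleration a = μg = 0.22 × 9.8 = 2.156 m/s².
v = √(2a·d) = √(2 × 2.156 × 16) = √68.992 = 8.3061 m/s.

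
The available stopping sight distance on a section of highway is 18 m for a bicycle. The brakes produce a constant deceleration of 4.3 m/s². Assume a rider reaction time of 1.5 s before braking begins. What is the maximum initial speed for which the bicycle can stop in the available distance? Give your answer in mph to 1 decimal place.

Stopping distance: v·t_r + v²/(2a) = 18 with t_r = 1.5 s and a = 4.300 m/s².
So v² + 12.900 v − 154.80 = 0.
Positive root: v = −a·t_r + √((a·t_r)² + 2a·d) = −6.450 + √(41.602 + 154.80) = 7.5643 m/s.
7.5643 m/s ÷ 0.44704 = 16.921 mph.

Maximum speed ≈ 16.9 mph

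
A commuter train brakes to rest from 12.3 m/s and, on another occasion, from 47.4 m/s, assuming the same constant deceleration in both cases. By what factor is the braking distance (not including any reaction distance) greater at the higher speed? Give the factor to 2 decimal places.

Factor ≈ 14.85

Braking distance d = v²/(2a), so with a fixed, d ∝ v².
Factor = (47.4/12.3)² = 3.8537² = 14.8510.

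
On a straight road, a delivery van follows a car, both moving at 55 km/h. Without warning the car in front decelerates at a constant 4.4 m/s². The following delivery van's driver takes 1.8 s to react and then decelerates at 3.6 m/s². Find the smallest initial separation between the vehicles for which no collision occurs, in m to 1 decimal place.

55 km/h ÷ 3.6 = 15.2778 m/s.
Leader travels v²/(2a_L) = 233.411 / 8.800 = 26.524 m before stopping.
Follower covers v·t_r = 15.2778 × 1.8 = 27.500 m while reacting, then v²/(2a_F) = 233.411 / 7.200 = 32.418 m while braking, for a total of 27.500 + 32.418 = 59.918 m.
Since a_F ≤ a_L and the follower starts braking later, the follower is never slower than the leader, so the closest approach is when both have stopped.
Minimum gap = 59.918 − 26.524 = 33.394 m.

Minimum gap ≈ 33.4 m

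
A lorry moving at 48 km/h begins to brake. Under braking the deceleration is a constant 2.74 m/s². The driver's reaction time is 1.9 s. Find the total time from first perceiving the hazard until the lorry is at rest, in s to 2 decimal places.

Total time ≈ 6.77 s

48 km/h ÷ 3.6 = 13.3333 m/s.
Braking time = v/a = 13.3333 / 2.740 = 4.866 s.
Total = 1.9 + 4.866 = 6.766 s.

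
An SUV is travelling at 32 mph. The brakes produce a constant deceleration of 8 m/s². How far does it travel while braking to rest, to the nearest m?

32 mph × 0.44704 = 14.3053 m/s.
Braking distance = v²/(2a) = 14.3053² / (2 × 8.000) = 204.642 / 16.000 = 12.790 m.

Braking distance ≈ 13 m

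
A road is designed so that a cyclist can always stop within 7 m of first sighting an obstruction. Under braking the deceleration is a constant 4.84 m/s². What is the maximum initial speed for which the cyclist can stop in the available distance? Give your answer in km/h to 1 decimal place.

Maximum speed ≈ 29.6 km/h

v²/(2a) = d ⇒ v = √(2 × 4.840 × 7) = √67.76 = 8.2316 m/s.
8.2316 m/s × 3.6 = 29.634 km/h.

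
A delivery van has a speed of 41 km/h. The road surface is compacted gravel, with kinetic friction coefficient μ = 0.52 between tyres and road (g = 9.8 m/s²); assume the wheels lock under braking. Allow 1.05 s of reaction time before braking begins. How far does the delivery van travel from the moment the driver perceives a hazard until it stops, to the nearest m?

Total stopping distance ≈ 25 m

41 km/h ÷ 3.6 = 11.3889 m/s.
a = μg = 0.52 × 9.8 = 5.096 m/s².
Reaction distance = v·t_r = 11.3889 × 1.05 = 11.958 m.
Braking distance = v²/(2a) = 11.3889² / (2 × 5.096) = 129.707 / 10.192 = 12.726 m.
Total = 11.958 + 12.726 = 24.684 m.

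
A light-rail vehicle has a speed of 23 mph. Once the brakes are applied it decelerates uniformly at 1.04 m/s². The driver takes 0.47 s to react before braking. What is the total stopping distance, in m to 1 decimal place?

23 mph × 0.44704 = 10.2819 m/s.
Reaction distance = v·t_r = 10.2819 × 0.47 = 4.832 m.
Braking distance = v²/(2a) = 10.2819² / (2 × 1.040) = 105.717 / 2.080 = 50.825 m.
Total = 4.832 + 50.825 = 55.657 m.

Total stopping distance ≈ 55.7 m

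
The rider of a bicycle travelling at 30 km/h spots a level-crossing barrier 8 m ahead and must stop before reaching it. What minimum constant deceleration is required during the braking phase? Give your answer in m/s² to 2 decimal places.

30 km/h ÷ 3.6 = 8.3333 m/s.
v² = 2a·d ⇒ a = v²/(2d) = 8.3333² / (2 × 8.000) = 69.444 / 16.000 = 4.3403 m/s².

Required deceleration ≈ 4.34 m/s²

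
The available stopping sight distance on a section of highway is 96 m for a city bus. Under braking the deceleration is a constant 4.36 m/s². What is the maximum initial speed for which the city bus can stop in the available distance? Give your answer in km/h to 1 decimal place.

Maximum speed ≈ 104.2 km/h

v²/(2a) = d ⇒ v = √(2 × 4.360 × 96) = √837.12 = 28.9330 m/s.
28.9330 m/s × 3.6 = 104.159 km/h.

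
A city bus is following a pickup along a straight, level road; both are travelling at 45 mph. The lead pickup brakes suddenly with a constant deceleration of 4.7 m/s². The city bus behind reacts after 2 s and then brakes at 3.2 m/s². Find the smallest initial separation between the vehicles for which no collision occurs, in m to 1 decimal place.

45 mph × 0.44704 = 20.1168 m/s.
Leader travels v²/(2a_L) = 404.686 / 9.400 = 43.052 m before stopping.
Follower covers v·t_r = 20.1168 × 2 = 40.234 m while reacting, then v²/(2a_F) = 404.686 / 6.400 = 63.232 m while braking, for a total of 40.234 + 63.232 = 103.466 m.
Since a_F ≤ a_L and the follower starts braking later, the follower is never slower than the leader, so the closest approach is when both have stopped.
Minimum gap = 103.466 − 43.052 = 60.414 m.

Minimum gap ≈ 60.4 m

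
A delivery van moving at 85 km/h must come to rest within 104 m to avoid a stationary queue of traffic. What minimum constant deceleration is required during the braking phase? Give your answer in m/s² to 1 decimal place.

Required deceleration ≈ 2.7 m/s²

85 km/h ÷ 3.6 = 23.6111 m/s.
v² = 2a·d ⇒ a = v²/(2d) = 23.6111² / (2 × 104.000) = 557.484 / 208.000 = 2.6802 m/s².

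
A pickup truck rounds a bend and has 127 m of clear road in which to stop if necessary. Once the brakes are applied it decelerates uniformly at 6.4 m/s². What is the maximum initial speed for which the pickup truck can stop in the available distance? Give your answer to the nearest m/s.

Maximum speed ≈ 40 m/s

v²/(2a) = d ⇒ v = √(2 × 6.400 × 127) = √1625.60 = 40.3187 m/s.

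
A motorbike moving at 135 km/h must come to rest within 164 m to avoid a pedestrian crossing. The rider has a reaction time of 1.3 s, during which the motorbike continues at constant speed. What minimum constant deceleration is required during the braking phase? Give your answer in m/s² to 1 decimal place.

135 km/h ÷ 3.6 = 37.5000 m/s.
Distance covered during reaction = 37.5000 × 1.3 = 48.750 m.
Distance available for braking: 164 − 48.750 = 115.250 m.
v² = 2a·d ⇒ a = v²/(2d) = 37.5000² / (2 × 115.250) = 1406.250 / 230.500 = 6.1009 m/s².

Required deceleration ≈ 6.1 m/s²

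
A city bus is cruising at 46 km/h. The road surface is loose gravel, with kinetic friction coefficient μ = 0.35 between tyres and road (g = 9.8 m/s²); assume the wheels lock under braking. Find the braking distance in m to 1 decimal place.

Braking distance ≈ 23.8 m

46 km/h ÷ 3.6 = 12.7778 m/s.
a = μg = 0.35 × 9.8 = 3.430 m/s².
Braking distance = v²/(2a) = 12.7778² / (2 × 3.430) = 163.272 / 6.860 = 23.801 m.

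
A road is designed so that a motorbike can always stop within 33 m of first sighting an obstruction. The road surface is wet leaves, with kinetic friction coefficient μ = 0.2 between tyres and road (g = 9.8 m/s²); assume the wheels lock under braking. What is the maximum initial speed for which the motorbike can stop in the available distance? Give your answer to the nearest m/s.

Maximum speed ≈ 11 m/s

a = μg = 0.2 × 9.8 = 1.960 m/s².
v²/(2a) = d ⇒ v = √(2 × 1.960 × 33) = √129.36 = 11.3737 m/s.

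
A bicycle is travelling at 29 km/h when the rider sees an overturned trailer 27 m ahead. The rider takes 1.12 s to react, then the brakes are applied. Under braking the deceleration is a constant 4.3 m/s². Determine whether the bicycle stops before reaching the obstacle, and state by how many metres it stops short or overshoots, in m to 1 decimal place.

29 km/h ÷ 3.6 = 8.0556 m/s.
Reaction distance = 8.0556 × 1.12 = 9.022 m.
Braking distance = v²/(2a) = 64.893 / 8.600 = 7.546 m.
Total stopping distance = 9.022 + 7.546 = 16.568 m, vs 27 m available — it stops with 27 − 16.568 = 10.432 m to spare.

Yes — it stops 10.4 m short of the obstacle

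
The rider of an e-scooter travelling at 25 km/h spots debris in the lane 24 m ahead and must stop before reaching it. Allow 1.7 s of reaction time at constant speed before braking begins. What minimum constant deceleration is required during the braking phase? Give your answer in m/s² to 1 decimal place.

25 km/h ÷ 3.6 = 6.9444 m/s.
Distance covered during reaction = 6.9444 × 1.7 = 11.805 m.
Distance available for braking: 24 − 11.805 = 12.195 m.
v² = 2a·d ⇒ a = v²/(2d) = 6.9444² / (2 × 12.195) = 48.225 / 24.390 = 1.9772 m/s².

Required deceleration ≈ 2.0 m/s²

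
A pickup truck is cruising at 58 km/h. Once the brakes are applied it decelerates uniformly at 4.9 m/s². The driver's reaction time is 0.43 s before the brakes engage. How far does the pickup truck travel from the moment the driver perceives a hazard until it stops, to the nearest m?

58 km/h ÷ 3.6 = 16.1111 m/s.
Reaction distance = v·t_r = 16.1111 × 0.43 = 6.928 m.
Braking distance = v²/(2a) = 16.1111² / (2 × 4.900) = 259.568 / 9.800 = 26.487 m.
Total = 6.928 + 26.487 = 33.415 m.

Total stopping distance ≈ 33 m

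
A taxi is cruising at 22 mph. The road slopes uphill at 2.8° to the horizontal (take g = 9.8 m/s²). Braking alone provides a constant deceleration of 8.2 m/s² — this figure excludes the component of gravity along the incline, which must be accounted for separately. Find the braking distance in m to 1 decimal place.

Braking distance ≈ 5.6 m

22 mph × 0.44704 = 9.8349 m/s.
Gravity along the uphill slope adds to the braking deceleration: a_eff = 8.200 + 9.8·sin 2.8° = 8.200 + 0.479 = 8.679 m/s².
Braking distance = v²/(2a) = 9.8349² / (2 × 8.679) = 96.725 / 17.358 = 5.572 m.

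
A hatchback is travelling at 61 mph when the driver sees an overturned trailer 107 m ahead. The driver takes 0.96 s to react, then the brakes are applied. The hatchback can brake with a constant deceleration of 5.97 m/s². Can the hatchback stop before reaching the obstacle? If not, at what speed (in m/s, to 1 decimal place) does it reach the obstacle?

Yes — it stops about 18.5 m short of the obstacle, so it never reaches it

61 mph × 0.44704 = 27.2694 m/s.
Reaction distance = 27.2694 × 0.96 = 26.179 m.
Braking distance = v²/(2a) = 743.620 / 11.940 = 62.280 m.
Total stopping distance = 26.179 + 62.280 = 88.459 m, vs 107 m available — it stops with 107 − 88.459 = 18.541 m to spare.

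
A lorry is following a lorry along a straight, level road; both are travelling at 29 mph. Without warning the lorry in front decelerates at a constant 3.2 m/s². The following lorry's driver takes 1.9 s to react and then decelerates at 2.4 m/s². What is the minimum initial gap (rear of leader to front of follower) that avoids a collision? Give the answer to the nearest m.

29 mph × 0.44704 = 12.9642 m/s.
Leader travels v²/(2a_L) = 168.070 / 6.400 = 26.261 m before stopping.
Follower covers v·t_r = 12.9642 × 1.9 = 24.632 m while reacting, then v²/(2a_F) = 168.070 / 4.800 = 35.015 m while braking, for a total of 24.632 + 35.015 = 59.647 m.
Since a_F ≤ a_L and the follower starts braking later, the follower is never slower than the leader, so the closest approach is when both have stopped.
Minimum gap = 59.647 − 26.261 = 33.386 m.

Minimum gap ≈ 33 m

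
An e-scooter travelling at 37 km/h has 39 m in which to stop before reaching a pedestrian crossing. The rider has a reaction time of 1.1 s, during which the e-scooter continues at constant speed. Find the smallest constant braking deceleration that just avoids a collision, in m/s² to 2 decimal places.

37 km/h ÷ 3.6 = 10.2778 m/s.
Distance covered during reaction = 10.2778 × 1.1 = 11.306 m.
Distance available for braking: 39 − 11.306 = 27.694 m.
v² = 2a·d ⇒ a = v²/(2d) = 10.2778² / (2 × 27.694) = 105.633 / 55.388 = 1.9071 m/s².

Required deceleration ≈ 1.91 m/s²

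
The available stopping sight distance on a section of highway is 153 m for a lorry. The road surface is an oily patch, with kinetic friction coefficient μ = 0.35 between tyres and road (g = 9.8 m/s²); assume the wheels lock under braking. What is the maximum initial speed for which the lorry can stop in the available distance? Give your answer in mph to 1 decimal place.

Maximum speed ≈ 72.5 mph

a = μg = 0.35 × 9.8 = 3.430 m/s².
v²/(2a) = d ⇒ v = √(2 × 3.430 × 153) = √1049.58 = 32.3972 m/s.
32.3972 m/s ÷ 0.44704 = 72.470 mph.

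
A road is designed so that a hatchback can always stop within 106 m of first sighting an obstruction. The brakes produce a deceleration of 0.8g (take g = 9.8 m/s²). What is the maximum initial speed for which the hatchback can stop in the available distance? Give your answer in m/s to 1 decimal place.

Maximum speed ≈ 40.8 m/s

a = 0.8 × 9.8 = 7.840 m/s².
v²/(2a) = d ⇒ v = √(2 × 7.840 × 106) = √1662.08 = 40.7686 m/s.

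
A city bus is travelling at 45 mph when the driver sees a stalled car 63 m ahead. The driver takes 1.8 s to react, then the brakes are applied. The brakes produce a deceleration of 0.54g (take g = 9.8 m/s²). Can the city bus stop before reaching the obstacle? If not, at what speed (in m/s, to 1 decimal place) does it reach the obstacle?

45 mph × 0.44704 = 20.1168 m/s.
a = 0.54 × 9.8 = 5.292 m/s².
Reaction distance = 20.1168 × 1.8 = 36.210 m.
Braking distance needed to stop: v²/(2a) = 404.686 / 10.584 = 38.236 m, so total needed = 36.210 + 38.236 = 74.446 m > 63 m — it cannot stop.
Distance remaining when braking begins: 63 − 36.210 = 26.790 m.
v² = v₀² − 2a·d = 404.686 − 2 × 5.292 × 26.790 = 121.141 m²/s².
v = √121.141 = 11.006 m/s.

No — it strikes the obstacle at 11.0 m/s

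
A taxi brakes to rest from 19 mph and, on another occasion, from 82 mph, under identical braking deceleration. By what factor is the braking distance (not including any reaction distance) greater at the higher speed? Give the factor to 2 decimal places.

Factor ≈ 18.63

Braking distance d = v²/(2a), so with a fixed, d ∝ v².
Factor = (82/19)² = 4.3158² = 18.6261.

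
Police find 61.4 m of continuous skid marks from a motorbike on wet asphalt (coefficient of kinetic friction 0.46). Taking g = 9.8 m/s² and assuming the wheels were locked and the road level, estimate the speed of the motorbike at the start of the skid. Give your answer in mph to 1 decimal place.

Initial speed ≈ 52.6 mph

Deceleration a = μg = 0.46 × 9.8 = 4.508 m/s².
v = √(2a·d) = √(2 × 4.508 × 61.4) = √553.582 = 23.5283 m/s.
= 23.5283 ÷ 0.44704 = 52.631 mph.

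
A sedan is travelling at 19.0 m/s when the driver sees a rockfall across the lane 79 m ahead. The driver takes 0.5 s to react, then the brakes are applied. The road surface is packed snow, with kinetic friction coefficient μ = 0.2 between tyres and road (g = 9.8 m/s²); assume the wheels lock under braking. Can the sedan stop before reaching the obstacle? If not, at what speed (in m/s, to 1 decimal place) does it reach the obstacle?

a = μg = 0.2 × 9.8 = 1.960 m/s².
Reaction distance = 19.0000 × 0.5 = 9.500 m.
Braking distance needed to stop: v²/(2a) = 361.000 / 3.920 = 92.092 m, so total needed = 9.500 + 92.092 = 101.592 m > 79 m — it cannot stop.
Distance remaining when braking begins: 79 − 9.500 = 69.500 m.
v² = v₀² − 2a·d = 361.000 − 2 × 1.960 × 69.500 = 88.560 m²/s².
v = √88.560 = 9.411 m/s.

No — it strikes the obstacle at 9.4 m/s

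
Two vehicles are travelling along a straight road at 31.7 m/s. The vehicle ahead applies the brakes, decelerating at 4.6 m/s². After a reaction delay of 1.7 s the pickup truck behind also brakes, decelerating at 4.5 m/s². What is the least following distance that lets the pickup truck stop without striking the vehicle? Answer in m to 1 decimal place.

Leader travels v²/(2a_L) = 1004.890 / 9.200 = 109.227 m before stopping.
Follower covers v·t_r = 31.7000 × 1.7 = 53.890 m while reacting, then v²/(2a_F) = 1004.890 / 9.000 = 111.654 m while braking, for a total of 53.890 + 111.654 = 165.544 m.
Since a_F ≤ a_L and the follower starts braking later, the follower is never slower than the leader, so the closest approach is when both have stopped.
Minimum gap = 165.544 − 109.227 = 56.317 m.

Minimum gap ≈ 56.3 m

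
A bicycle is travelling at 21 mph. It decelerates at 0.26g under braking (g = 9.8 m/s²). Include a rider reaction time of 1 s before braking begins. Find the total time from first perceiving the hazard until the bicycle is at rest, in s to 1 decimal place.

Total time ≈ 4.7 s

21 mph × 0.44704 = 9.3878 m/s.
a = 0.26 × 9.8 = 2.548 m/s².
Braking time = v/a = 9.3878 / 2.548 = 3.684 s.
Total = 1 + 3.684 = 4.684 s.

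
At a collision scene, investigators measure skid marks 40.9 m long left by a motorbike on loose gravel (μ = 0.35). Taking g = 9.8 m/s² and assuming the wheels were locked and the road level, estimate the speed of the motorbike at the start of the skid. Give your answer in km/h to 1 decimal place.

Initial speed ≈ 60.3 km/h

Deceleration a = μg = 0.35 × 9.8 = 3.430 m/s².
v = √(2a·d) = √(2 × 3.430 × 40.9) = √280.574 = 16.7503 m/s.
= 16.7503 × 3.6 = 60.301 km/h.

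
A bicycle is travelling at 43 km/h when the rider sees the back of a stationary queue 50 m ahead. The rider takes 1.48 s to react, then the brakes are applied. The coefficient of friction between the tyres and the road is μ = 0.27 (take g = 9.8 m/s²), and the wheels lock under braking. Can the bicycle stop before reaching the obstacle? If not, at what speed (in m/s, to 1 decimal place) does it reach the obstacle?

43 km/h ÷ 3.6 = 11.9444 m/s.
a = μg = 0.27 × 9.8 = 2.646 m/s².
Reaction distance = 11.9444 × 1.48 = 17.678 m.
Braking distance = v²/(2a) = 142.669 / 5.292 = 26.959 m.
Total stopping distance = 17.678 + 26.959 = 44.637 m, vs 50 m available — it stops with 50 − 44.637 = 5.363 m to spare.

Yes — it stops about 5.4 m short of the obstacle, so it never reaches it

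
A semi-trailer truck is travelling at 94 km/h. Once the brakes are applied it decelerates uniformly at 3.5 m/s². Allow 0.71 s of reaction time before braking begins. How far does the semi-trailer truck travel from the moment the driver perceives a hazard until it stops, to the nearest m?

94 km/h ÷ 3.6 = 26.1111 m/s.
Reaction distance = v·t_r = 26.1111 × 0.71 = 18.539 m.
Braking distance = v²/(2a) = 26.1111² / (2 × 3.500) = 681.790 / 7.000 = 97.399 m.
Total = 18.539 + 97.399 = 115.938 m.

Total stopping distance ≈ 116 m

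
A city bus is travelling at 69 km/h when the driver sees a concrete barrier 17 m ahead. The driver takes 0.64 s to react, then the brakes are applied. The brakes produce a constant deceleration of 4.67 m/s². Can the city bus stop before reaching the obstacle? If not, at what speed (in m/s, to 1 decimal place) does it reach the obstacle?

69 km/h ÷ 3.6 = 19.1667 m/s.
Reaction distance = 19.1667 × 0.64 = 12.267 m.
Braking distance needed to stop: v²/(2a) = 367.362 / 9.340 = 39.332 m, so total needed = 12.267 + 39.332 = 51.599 m > 17 m — it cannot stop.
Distance remaining when braking begins: 17 − 12.267 = 4.733 m.
v² = v₀² − 2a·d = 367.362 − 2 × 4.670 × 4.733 = 323.156 m²/s².
v = √323.156 = 17.977 m/s.

No — it strikes the obstacle at 18.0 m/s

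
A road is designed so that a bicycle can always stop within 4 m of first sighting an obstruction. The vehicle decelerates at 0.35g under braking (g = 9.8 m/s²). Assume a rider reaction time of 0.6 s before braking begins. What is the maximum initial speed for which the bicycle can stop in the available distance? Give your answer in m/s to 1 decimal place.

a = 0.35 × 9.8 = 3.430 m/s².
Stopping distance: v·t_r + v²/(2a) = 4 with t_r = 0.6 s and a = 3.430 m/s².
So v² + 4.116 v − 27.44 = 0.
Positive root: v = −a·t_r + √((a·t_r)² + 2a·d) = −2.058 + √(4.235 + 27.44) = 3.5701 m/s.

Maximum speed ≈ 3.6 m/s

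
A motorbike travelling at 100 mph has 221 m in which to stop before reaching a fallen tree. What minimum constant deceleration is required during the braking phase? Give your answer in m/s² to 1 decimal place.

100 mph × 0.44704 = 44.7040 m/s.
v² = 2a·d ⇒ a = v²/(2d) = 44.7040² / (2 × 221.000) = 1998.448 / 442.000 = 4.5214 m/s².

Required deceleration ≈ 4.5 m/s²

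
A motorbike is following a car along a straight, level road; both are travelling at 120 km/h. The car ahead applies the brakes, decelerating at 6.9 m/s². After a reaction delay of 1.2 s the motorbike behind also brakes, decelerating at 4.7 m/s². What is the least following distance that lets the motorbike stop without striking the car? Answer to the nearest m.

Minimum gap ≈ 78 m

120 km/h ÷ 3.6 = 33.3333 m/s.
Leader travels v²/(2a_L) = 1111.109 / 13.800 = 80.515 m before stopping.
Follower covers v·t_r = 33.3333 × 1.2 = 40.000 m while reacting, then v²/(2a_F) = 1111.109 / 9.400 = 118.203 m while braking, for a total of 40.000 + 118.203 = 158.203 m.
Since a_F ≤ a_L and the follower starts braking later, the follower is never slower than the leader, so the closest approach is when both have stopped.
Minimum gap = 158.203 − 80.515 = 77.688 m.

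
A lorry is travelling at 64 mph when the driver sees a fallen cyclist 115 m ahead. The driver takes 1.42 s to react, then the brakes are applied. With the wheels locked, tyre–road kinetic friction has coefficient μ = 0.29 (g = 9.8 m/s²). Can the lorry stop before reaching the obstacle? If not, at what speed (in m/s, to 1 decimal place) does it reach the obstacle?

64 mph × 0.44704 = 28.6106 m/s.
a = μg = 0.29 × 9.8 = 2.842 m/s².
Reaction distance = 28.6106 × 1.42 = 40.627 m.
Braking distance needed to stop: v²/(2a) = 818.566 / 5.684 = 144.012 m, so total needed = 40.627 + 144.012 = 184.639 m > 115 m — it cannot stop.
Distance remaining when braking begins: 115 − 40.627 = 74.373 m.
v² = v₀² − 2a·d = 818.566 − 2 × 2.842 × 74.373 = 395.830 m²/s².
v = √395.830 = 19.895 m/s.

No — it strikes the obstacle at 19.9 m/s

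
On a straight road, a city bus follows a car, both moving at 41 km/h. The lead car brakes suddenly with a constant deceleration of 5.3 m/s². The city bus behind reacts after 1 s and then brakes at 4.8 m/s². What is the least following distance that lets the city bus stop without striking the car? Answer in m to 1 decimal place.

41 km/h ÷ 3.6 = 11.3889 m/s.
Leader travels v²/(2a_L) = 129.707 / 10.600 = 12.237 m before stopping.
Follower covers v·t_r = 11.3889 × 1 = 11.389 m while reacting, then v²/(2a_F) = 129.707 / 9.600 = 13.511 m while braking, for a total of 11.389 + 13.511 = 24.900 m.
Since a_F ≤ a_L and the follower starts braking later, the follower is never slower than the leader, so the closest approach is when both have stopped.
Minimum gap = 24.900 − 12.237 = 12.663 m.

Minimum gap ≈ 12.7 m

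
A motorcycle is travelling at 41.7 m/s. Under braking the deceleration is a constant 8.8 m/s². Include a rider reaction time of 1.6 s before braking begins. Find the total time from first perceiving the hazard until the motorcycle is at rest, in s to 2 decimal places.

Braking time = v/a = 41.7000 / 8.800 = 4.739 s.
Total = 1.6 + 4.739 = 6.339 s.

Total time ≈ 6.34 s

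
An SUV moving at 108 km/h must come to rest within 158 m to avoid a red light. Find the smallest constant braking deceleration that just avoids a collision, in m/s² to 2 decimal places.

108 km/h ÷ 3.6 = 30.0000 m/s.
v² = 2a·d ⇒ a = v²/(2d) = 30.0000² / (2 × 158.000) = 900.000 / 316.000 = 2.8481 m/s².

Required deceleration ≈ 2.85 m/s²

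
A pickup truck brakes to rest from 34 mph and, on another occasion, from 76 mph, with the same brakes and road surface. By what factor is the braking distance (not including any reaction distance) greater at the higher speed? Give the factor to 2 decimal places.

Factor ≈ 5.00

Braking distance d = v²/(2a), so with a fixed, d ∝ v².
Factor = (76/34)² = 2.2353² = 4.9966.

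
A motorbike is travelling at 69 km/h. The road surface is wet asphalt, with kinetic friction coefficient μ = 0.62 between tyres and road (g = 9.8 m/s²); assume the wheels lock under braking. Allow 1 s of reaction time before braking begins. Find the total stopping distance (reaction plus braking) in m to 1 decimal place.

Total stopping distance ≈ 49.4 m

69 km/h ÷ 3.6 = 19.1667 m/s.
a = μg = 0.62 × 9.8 = 6.076 m/s².
Reaction distance = v·t_r = 19.1667 × 1 = 19.167 m.
Braking distance = v²/(2a) = 19.1667² / (2 × 6.076) = 367.362 / 12.152 = 30.231 m.
Total = 19.167 + 30.231 = 49.398 m.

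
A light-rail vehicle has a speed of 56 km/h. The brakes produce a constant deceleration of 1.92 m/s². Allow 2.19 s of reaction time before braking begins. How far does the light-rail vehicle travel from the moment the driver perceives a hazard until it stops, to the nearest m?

56 km/h ÷ 3.6 = 15.5556 m/s.
Reaction distance = v·t_r = 15.5556 × 2.19 = 34.067 m.
Braking distance = v²/(2a) = 15.5556² / (2 × 1.920) = 241.977 / 3.840 = 63.015 m.
Total = 34.067 + 63.015 = 97.082 m.

Total stopping distance ≈ 97 m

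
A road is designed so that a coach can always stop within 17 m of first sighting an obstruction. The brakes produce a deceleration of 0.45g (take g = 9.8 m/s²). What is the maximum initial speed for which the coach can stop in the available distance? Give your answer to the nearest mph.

Maximum speed ≈ 27 mph

a = 0.45 × 9.8 = 4.410 m/s².
v²/(2a) = d ⇒ v = √(2 × 4.410 × 17) = √149.94 = 12.2450 m/s.
12.2450 m/s ÷ 0.44704 = 27.391 mph.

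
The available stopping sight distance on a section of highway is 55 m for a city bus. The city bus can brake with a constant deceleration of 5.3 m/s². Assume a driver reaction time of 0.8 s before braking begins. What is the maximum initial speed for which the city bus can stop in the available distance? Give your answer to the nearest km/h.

Maximum speed ≈ 73 km/h

Stopping distance: v·t_r + v²/(2a) = 55 with t_r = 0.8 s and a = 5.300 m/s².
So v² + 8.480 v − 583.00 = 0.
Positive root: v = −a·t_r + √((a·t_r)² + 2a·d) = −4.240 + √(17.978 + 583.00) = 20.2749 m/s.
20.2749 m/s × 3.6 = 72.990 km/h.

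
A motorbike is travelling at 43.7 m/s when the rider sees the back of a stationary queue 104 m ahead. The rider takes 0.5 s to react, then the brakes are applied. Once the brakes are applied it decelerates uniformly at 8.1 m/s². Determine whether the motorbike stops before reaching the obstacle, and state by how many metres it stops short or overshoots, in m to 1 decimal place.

Reaction distance = 43.7000 × 0.5 = 21.850 m.
Braking distance = v²/(2a) = 1909.690 / 16.200 = 117.882 m.
Total stopping distance = 21.850 + 117.882 = 139.732 m, vs 104 m available — it cannot stop in time and overshoots by 139.732 − 104 = 35.732 m.

No — it overshoots by 35.7 m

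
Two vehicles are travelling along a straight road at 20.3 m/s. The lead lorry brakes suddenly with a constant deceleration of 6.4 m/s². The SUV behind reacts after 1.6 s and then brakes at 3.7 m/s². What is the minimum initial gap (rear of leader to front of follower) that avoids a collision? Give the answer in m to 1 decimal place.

Minimum gap ≈ 56.0 m

Leader travels v²/(2a_L) = 412.090 / 12.800 = 32.195 m before stopping.
Follower covers v·t_r = 20.3000 × 1.6 = 32.480 m while reacting, then v²/(2a_F) = 412.090 / 7.400 = 55.688 m while braking, for a total of 32.480 + 55.688 = 88.168 m.
Since a_F ≤ a_L and the follower starts braking later, the follower is never slower than the leader, so the closest approach is when both have stopped.
Minimum gap = 88.168 − 32.195 = 55.973 m.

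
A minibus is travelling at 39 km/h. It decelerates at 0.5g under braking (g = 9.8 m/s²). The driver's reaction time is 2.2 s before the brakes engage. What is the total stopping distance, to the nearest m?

39 km/h ÷ 3.6 = 10.8333 m/s.
a = 0.5 × 9.8 = 4.900 m/s².
Reaction distance = v·t_r = 10.8333 × 2.2 = 23.833 m.
Braking distance = v²/(2a) = 10.8333² / (2 × 4.900) = 117.360 / 9.800 = 11.976 m.
Total = 23.833 + 11.976 = 35.809 m.

Total stopping distance ≈ 36 m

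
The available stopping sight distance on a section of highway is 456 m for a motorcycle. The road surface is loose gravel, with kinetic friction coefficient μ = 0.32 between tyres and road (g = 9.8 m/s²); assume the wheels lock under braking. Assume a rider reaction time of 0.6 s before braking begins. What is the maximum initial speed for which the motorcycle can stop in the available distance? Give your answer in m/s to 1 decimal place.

a = μg = 0.32 × 9.8 = 3.136 m/s².
Stopping distance: v·t_r + v²/(2a) = 456 with t_r = 0.6 s and a = 3.136 m/s².
So v² + 3.763 v − 2860.03 = 0.
Positive root: v = −a·t_r + √((a·t_r)² + 2a·d) = −1.882 + √(3.542 + 2860.03) = 51.6304 m/s.

Maximum speed ≈ 51.6 m/s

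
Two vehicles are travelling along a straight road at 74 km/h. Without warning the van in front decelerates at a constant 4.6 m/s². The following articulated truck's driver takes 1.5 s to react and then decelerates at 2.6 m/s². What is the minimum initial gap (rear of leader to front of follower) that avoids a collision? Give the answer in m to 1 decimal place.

Minimum gap ≈ 66.2 m

74 km/h ÷ 3.6 = 20.5556 m/s.
Leader travels v²/(2a_L) = 422.533 / 9.200 = 45.928 m before stopping.
Follower covers v·t_r = 20.5556 × 1.5 = 30.833 m while reacting, then v²/(2a_F) = 422.533 / 5.200 = 81.256 m while braking, for a total of 30.833 + 81.256 = 112.089 m.
Since a_F ≤ a_L and the follower starts braking later, the follower is never slower than the leader, so the closest approach is when both have stopped.
Minimum gap = 112.089 − 45.928 = 66.161 m.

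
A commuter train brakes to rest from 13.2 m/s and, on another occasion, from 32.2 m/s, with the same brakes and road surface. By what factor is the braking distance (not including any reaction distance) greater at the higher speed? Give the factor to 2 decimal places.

Factor ≈ 5.95

Braking distance d = v²/(2a), so with a fixed, d ∝ v².
Factor = (32.2/13.2)² = 2.4394² = 5.9507.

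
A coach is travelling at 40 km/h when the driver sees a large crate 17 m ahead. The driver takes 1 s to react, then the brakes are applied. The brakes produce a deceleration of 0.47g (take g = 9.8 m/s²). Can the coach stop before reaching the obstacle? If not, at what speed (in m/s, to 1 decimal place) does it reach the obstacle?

40 km/h ÷ 3.6 = 11.1111 m/s.
a = 0.47 × 9.8 = 4.606 m/s².
Reaction distance = 11.1111 × 1 = 11.111 m.
Braking distance needed to stop: v²/(2a) = 123.457 / 9.212 = 13.402 m, so total needed = 11.111 + 13.402 = 24.513 m > 17 m — it cannot stop.
Distance remaining when braking begins: 17 − 11.111 = 5.889 m.
v² = v₀² − 2a·d = 123.457 − 2 × 4.606 × 5.889 = 69.208 m²/s².
v = √69.208 = 8.319 m/s.

No — it strikes the obstacle at 8.3 m/s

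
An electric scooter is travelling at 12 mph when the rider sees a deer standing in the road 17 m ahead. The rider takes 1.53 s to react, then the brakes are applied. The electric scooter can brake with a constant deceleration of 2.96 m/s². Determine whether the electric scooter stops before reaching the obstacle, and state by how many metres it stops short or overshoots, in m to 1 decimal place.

Yes — it stops 3.9 m short of the obstacle

12 mph × 0.44704 = 5.3645 m/s.
Reaction distance = 5.3645 × 1.53 = 8.208 m.
Braking distance = v²/(2a) = 28.778 / 5.920 = 4.861 m.
Total stopping distance = 8.208 + 4.861 = 13.069 m, vs 17 m available — it stops with 17 − 13.069 = 3.931 m to spare.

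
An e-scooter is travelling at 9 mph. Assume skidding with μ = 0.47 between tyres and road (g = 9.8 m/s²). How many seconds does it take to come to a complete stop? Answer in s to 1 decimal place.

Braking time ≈ 0.9 s

9 mph × 0.44704 = 4.0234 m/s.
a = μg = 0.47 × 9.8 = 4.606 m/s².
Braking time = v/a = 4.0234 / 4.606 = 0.874 s.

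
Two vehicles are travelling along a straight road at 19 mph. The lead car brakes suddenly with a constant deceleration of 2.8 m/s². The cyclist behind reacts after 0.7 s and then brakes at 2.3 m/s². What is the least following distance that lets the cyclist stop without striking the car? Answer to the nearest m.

19 mph × 0.44704 = 8.4938 m/s.
Leader travels v²/(2a_L) = 72.145 / 5.600 = 12.883 m before stopping.
Follower covers v·t_r = 8.4938 × 0.7 = 5.946 m while reacting, then v²/(2a_F) = 72.145 / 4.600 = 15.684 m while braking, for a total of 5.946 + 15.684 = 21.630 m.
Since a_F ≤ a_L and the follower starts braking later, the follower is never slower than the leader, so the closest approach is when both have stopped.
Minimum gap = 21.630 − 12.883 = 8.747 m.

Minimum gap ≈ 9 m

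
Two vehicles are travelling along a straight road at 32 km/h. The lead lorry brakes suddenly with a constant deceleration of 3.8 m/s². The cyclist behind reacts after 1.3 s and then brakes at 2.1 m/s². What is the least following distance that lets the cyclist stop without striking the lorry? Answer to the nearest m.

Minimum gap ≈ 20 m

32 km/h ÷ 3.6 = 8.8889 m/s.
Leader travels v²/(2a_L) = 79.013 / 7.600 = 10.396 m before stopping.
Follower covers v·t_r = 8.8889 × 1.3 = 11.556 m while reacting, then v²/(2a_F) = 79.013 / 4.200 = 18.813 m while braking, for a total of 11.556 + 18.813 = 30.369 m.
Since a_F ≤ a_L and the follower starts braking later, the follower is never slower than the leader, so the closest approach is when both have stopped.
Minimum gap = 30.369 − 10.396 = 19.973 m.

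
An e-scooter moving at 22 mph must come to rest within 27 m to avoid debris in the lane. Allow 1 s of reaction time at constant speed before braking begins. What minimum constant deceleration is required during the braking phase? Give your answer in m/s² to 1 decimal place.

Required deceleration ≈ 2.8 m/s²

22 mph × 0.44704 = 9.8349 m/s.
Distance covered during reaction = 9.8349 × 1 = 9.835 m.
Distance available for braking: 27 − 9.835 = 17.165 m.
v² = 2a·d ⇒ a = v²/(2d) = 9.8349² / (2 × 17.165) = 96.725 / 34.330 = 2.8175 m/s².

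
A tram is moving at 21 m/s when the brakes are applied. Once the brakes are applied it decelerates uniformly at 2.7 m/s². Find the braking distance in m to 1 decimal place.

Braking distance ≈ 81.7 m

Braking distance = v²/(2a) = 21.0000² / (2 × 2.700) = 441.000 / 5.400 = 81.667 m.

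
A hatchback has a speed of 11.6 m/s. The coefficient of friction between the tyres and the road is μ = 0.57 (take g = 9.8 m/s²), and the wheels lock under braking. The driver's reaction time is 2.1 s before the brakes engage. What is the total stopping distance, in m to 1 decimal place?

a = μg = 0.57 × 9.8 = 5.586 m/s².
Reaction distance = v·t_r = 11.6000 × 2.1 = 24.360 m.
Braking distance = v²/(2a) = 11.6000² / (2 × 5.586) = 134.560 / 11.172 = 12.044 m.
Total = 24.360 + 12.044 = 36.404 m.

Total stopping distance ≈ 36.4 m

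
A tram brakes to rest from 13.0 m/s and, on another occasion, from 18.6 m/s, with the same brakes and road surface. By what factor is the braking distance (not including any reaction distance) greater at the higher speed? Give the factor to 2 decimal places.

Braking distance d = v²/(2a), so with a fixed, d ∝ v².
Factor = (18.6/13.0)² = 1.4308² = 2.0472.

Factor ≈ 2.05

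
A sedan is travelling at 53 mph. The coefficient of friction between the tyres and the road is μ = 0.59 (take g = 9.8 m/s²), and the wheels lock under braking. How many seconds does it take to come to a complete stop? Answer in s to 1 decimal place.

Braking time ≈ 4.1 s

53 mph × 0.44704 = 23.6931 m/s.
a = μg = 0.59 × 9.8 = 5.782 m/s².
Braking time = v/a = 23.6931 / 5.782 = 4.098 s.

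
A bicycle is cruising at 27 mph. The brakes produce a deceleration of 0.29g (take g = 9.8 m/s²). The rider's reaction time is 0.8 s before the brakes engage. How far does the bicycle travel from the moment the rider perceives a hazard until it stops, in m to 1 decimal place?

Total stopping distance ≈ 35.3 m

27 mph × 0.44704 = 12.0701 m/s.
a = 0.29 × 9.8 = 2.842 m/s².
Reaction distance = v·t_r = 12.0701 × 0.8 = 9.656 m.
Braking distance = v²/(2a) = 12.0701² / (2 × 2.842) = 145.687 / 5.684 = 25.631 m.
Total = 9.656 + 25.631 = 35.287 m.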